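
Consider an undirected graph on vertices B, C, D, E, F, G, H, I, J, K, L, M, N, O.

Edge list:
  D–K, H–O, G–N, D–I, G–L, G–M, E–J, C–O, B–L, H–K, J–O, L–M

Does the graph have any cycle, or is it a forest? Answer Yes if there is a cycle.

Yes

DFS, tracking each vertex's parent; an edge to a visited non-parent vertex closes a cycle.
Start from C:
visit C (parent –)
  visit O (parent C)
    visit H (parent O)
      visit K (parent H)
        K–H: parent, skip
        visit D (parent K)
          visit I (parent D)
            I–D: parent, skip
          D–K: parent, skip
      H–O: parent, skip
    visit J (parent O)
      visit E (parent J)
        E–J: parent, skip
      J–O: parent, skip
    O–C: parent, skip
visit B (parent –)
  visit L (parent B)
    L–B: parent, skip
    visit G (parent L)
      visit N (parent G)
        N–G: parent, skip
      G–L: parent, skip
      visit M (parent G)
        M–L: L visited and ≠ parent → cycle
Cycle: L – G – M – L.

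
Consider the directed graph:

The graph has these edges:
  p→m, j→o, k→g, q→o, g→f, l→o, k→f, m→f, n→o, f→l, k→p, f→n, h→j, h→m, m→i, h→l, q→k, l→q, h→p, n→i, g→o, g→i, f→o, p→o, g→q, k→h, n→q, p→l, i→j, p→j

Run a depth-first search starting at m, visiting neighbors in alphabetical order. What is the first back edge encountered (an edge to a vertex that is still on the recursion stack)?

DFS from m (visiting neighbors in alphabetical order); mark gray on enter, black on exit:
m gray
  f gray
    l gray
      o gray
      o black
      q gray
        k gray
          k→f: f is gray → back edge
First back edge: k → f.

k→f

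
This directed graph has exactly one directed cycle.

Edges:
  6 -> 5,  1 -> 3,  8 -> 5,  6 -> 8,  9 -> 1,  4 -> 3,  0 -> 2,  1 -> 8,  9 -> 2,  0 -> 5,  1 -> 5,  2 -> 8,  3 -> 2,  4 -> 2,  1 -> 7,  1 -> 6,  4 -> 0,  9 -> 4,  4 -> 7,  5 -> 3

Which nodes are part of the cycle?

2, 3, 5, 8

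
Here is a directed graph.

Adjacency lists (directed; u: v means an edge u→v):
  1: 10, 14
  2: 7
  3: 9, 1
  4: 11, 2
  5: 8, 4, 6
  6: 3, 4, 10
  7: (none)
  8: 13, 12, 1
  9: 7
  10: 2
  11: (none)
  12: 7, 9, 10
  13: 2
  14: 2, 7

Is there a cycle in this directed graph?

No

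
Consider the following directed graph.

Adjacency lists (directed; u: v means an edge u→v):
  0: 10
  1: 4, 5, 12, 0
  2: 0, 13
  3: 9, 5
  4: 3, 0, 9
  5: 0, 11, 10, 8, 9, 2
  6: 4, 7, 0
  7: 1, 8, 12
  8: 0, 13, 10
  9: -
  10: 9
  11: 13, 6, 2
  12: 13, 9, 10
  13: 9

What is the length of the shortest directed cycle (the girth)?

5

For each vertex v, BFS finds the shortest path from v back to v.
The shortest such closed walk is 7 → 1 → 5 → 11 → 6 → 7, length 5.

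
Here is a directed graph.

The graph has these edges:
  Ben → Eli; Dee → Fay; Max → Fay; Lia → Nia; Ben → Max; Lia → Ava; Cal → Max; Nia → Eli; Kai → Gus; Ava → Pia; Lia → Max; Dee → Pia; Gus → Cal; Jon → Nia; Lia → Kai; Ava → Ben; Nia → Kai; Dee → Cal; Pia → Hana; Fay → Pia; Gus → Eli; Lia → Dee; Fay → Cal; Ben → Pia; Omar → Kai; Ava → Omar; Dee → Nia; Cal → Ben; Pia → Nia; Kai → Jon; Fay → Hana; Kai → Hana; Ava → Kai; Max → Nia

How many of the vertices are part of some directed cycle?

A vertex is on a directed cycle iff it belongs to a strongly connected component of size ≥ 2 (or has a self-loop).
The vertices on cycles are {Ben, Cal, Fay, Gus, Jon, Kai, Max, Nia, Pia} — 9 in total.

9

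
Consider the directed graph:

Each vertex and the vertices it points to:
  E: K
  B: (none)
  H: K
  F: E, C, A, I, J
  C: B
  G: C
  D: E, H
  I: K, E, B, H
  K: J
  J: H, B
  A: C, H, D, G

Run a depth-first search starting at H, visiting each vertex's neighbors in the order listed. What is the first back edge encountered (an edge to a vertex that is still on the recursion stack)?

DFS from H (visiting each vertex's neighbors in the order listed); mark gray on enter, black on exit:
H gray
  K gray
    J gray
      J→H: H is gray → back edge
First back edge: J → H.

J->H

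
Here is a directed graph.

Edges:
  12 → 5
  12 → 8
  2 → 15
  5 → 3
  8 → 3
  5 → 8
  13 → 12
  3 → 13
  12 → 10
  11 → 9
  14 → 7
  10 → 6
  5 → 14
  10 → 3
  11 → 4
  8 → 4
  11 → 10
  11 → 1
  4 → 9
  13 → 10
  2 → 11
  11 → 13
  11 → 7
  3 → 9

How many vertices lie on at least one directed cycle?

A vertex is on a directed cycle iff it belongs to a strongly connected component of size ≥ 2 (or has a self-loop).
The vertices on cycles are {3, 5, 8, 10, 12, 13} — 6 in total.

6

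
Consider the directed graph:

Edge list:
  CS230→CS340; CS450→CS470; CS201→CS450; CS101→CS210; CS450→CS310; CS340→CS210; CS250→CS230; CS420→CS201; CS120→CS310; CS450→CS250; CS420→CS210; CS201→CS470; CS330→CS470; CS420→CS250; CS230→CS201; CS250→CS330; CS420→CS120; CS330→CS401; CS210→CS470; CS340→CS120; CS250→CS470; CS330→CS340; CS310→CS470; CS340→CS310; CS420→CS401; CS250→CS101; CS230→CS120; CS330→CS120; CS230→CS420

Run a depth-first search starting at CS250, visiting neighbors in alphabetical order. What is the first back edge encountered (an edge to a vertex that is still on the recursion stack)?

DFS from CS250 (visiting neighbors in alphabetical order); mark gray on enter, black on exit:
CS250 gray
  CS101 gray
    CS210 gray
      CS470 gray
      CS470 black
    CS210 black
  CS101 black
  CS230 gray
    CS120 gray
      CS310 gray
        CS310→CS470: CS470 black — skip
      CS310 black
    CS120 black
    CS201 gray
      CS450 gray
        CS450→CS250: CS250 is gray → back edge
First back edge: CS450 → CS250.

CS450→CS250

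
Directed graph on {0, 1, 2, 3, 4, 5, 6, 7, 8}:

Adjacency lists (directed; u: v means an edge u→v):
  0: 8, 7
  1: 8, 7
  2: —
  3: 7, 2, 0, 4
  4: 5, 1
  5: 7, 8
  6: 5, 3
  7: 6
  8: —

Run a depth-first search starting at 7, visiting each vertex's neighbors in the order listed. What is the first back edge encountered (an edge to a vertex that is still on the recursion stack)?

5→7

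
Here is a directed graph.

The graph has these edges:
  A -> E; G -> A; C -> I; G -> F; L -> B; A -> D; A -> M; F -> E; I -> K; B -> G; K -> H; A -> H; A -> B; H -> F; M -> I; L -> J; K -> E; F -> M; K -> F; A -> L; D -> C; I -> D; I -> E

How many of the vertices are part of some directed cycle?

11

A vertex is on a directed cycle iff it belongs to a strongly connected component of size ≥ 2 (or has a self-loop).
The vertices on cycles are {A, B, C, D, F, G, H, I, K, L, M} — 11 in total.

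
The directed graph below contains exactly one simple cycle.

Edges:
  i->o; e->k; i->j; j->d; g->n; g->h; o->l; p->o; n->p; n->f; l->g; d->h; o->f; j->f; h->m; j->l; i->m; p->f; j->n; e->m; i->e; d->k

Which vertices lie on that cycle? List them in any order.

g, l, n, o, p

DFS with gray/black marking from l:
l gray
  g gray
    h gray
      m gray
      m black
    h black
    n gray
      f gray
      f black
      p gray
        p→f: f black — skip
        o gray
          o→l: l is gray → back edge
Back edge closes the cycle l → g → n → p → o → l; its vertices are {g, l, n, o, p}.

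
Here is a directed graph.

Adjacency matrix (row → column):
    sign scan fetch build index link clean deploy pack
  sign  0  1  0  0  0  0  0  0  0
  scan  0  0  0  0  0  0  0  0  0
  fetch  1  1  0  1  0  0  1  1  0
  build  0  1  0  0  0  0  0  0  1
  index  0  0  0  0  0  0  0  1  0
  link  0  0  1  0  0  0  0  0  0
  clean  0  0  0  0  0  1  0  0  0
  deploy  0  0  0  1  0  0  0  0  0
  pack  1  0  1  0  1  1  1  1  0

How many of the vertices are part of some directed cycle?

A vertex is on a directed cycle iff it belongs to a strongly connected component of size ≥ 2 (or has a self-loop).
The vertices on cycles are {link, pack, build, clean, fetch, index, deploy} — 7 in total.

7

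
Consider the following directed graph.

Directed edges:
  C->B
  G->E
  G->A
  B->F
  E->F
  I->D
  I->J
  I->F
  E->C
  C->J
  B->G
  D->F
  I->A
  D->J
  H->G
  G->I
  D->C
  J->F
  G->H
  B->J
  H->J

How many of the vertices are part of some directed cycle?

7

A vertex is on a directed cycle iff it belongs to a strongly connected component of size ≥ 2 (or has a self-loop).
The vertices on cycles are {B, C, D, E, G, H, I} — 7 in total.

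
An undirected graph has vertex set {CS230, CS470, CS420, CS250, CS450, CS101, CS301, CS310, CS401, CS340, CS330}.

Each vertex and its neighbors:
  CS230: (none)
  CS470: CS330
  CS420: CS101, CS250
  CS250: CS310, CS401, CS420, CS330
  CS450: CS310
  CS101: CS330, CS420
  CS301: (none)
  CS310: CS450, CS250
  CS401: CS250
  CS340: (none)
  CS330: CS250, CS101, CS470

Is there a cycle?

Yes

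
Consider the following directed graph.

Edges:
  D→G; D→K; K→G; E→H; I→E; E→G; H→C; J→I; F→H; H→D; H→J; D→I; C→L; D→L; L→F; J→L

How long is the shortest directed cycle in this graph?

For each vertex v, BFS finds the shortest path from v back to v.
The shortest such closed walk is E → H → J → I → E, length 4.

4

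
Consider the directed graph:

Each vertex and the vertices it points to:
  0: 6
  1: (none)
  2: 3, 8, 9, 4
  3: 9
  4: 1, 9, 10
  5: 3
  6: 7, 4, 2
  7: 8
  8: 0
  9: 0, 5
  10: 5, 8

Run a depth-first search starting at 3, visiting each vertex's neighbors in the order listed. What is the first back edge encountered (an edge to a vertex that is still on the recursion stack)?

8->0

DFS from 3 (visiting each vertex's neighbors in the order listed); mark gray on enter, black on exit:
3 gray
  9 gray
    0 gray
      6 gray
        7 gray
          8 gray
            8→0: 0 is gray → back edge
First back edge: 8 → 0.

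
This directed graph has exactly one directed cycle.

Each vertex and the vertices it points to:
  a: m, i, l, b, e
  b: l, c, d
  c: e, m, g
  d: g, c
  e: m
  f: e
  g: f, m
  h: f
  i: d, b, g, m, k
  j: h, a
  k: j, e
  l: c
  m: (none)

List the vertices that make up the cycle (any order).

a, i, j, k

DFS with gray/black marking from j:
j gray
  h gray
    f gray
      e gray
        m gray
        m black
      e black
    f black
  h black
  a gray
    a→m: m black — skip
    i gray
      d gray
        g gray
          g→f: f black — skip
          g→m: m black — skip
        g black
        c gray
          c→e: e black — skip
          c→m: m black — skip
          c→g: g black — skip
        c black
      d black
      b gray
        l gray
          l→c: c black — skip
        l black
        b→c: c black — skip
        b→d: d black — skip
      b black
      i→g: g black — skip
      i→m: m black — skip
      k gray
        k→j: j is gray → back edge
Back edge closes the cycle j → a → i → k → j; its vertices are {a, i, j, k}.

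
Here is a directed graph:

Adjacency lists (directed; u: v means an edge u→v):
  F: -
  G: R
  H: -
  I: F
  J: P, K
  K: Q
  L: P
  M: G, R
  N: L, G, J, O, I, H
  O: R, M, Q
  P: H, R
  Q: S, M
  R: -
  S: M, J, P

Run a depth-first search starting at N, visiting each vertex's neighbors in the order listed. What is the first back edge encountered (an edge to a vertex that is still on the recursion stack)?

S->J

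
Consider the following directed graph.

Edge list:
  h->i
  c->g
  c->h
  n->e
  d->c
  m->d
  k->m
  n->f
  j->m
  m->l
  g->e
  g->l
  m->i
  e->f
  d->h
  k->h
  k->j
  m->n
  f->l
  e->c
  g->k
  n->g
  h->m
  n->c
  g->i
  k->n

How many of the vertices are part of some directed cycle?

9

A vertex is on a directed cycle iff it belongs to a strongly connected component of size ≥ 2 (or has a self-loop).
The vertices on cycles are {c, d, e, g, h, j, k, m, n} — 9 in total.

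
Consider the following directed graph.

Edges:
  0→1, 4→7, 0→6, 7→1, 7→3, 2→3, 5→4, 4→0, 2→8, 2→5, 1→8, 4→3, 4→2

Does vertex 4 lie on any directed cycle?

4 is on a cycle iff 4 can reach itself via ≥1 edge.
4 → 2 → 5 → 4 — yes.

Yes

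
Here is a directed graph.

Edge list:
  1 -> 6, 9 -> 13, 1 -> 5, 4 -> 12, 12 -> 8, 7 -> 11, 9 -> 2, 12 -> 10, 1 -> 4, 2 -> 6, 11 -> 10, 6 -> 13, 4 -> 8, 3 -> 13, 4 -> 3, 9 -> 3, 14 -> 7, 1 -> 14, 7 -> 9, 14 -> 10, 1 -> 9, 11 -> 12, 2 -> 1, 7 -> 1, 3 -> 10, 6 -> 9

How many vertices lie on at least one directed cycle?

6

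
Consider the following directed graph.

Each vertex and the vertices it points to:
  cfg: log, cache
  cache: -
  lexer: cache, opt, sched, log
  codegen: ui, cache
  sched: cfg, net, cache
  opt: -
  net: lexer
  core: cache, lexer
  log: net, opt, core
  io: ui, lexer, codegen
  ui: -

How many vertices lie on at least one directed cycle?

A vertex is on a directed cycle iff it belongs to a strongly connected component of size ≥ 2 (or has a self-loop).
The vertices on cycles are {cfg, log, net, core, lexer, sched} — 6 in total.

6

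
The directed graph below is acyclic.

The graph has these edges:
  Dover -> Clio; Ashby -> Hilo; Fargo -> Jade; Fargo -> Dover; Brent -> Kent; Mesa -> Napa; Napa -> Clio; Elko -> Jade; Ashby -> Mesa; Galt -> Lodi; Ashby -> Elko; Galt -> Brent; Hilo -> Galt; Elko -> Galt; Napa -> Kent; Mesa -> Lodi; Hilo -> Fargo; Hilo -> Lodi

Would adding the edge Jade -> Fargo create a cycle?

Yes

Adding Jade→Fargo creates a cycle iff Fargo can already reach Jade.
Path from Fargo: Fargo → Jade.
So Fargo → … → Jade → Fargo is a cycle.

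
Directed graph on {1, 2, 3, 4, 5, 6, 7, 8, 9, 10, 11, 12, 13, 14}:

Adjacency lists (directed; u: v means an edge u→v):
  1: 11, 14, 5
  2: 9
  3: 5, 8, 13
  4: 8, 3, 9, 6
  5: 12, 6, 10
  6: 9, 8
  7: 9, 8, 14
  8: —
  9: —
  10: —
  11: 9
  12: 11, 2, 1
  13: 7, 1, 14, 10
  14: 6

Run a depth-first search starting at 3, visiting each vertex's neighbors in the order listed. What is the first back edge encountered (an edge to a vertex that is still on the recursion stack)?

DFS from 3 (visiting each vertex's neighbors in the order listed); mark gray on enter, black on exit:
3 gray
  5 gray
    12 gray
      11 gray
        9 gray
        9 black
      11 black
      2 gray
        2→9: 9 black — skip
      2 black
      1 gray
        1→11: 11 black — skip
        14 gray
          6 gray
            6→9: 9 black — skip
            8 gray
            8 black
          6 black
        14 black
        1→5: 5 is gray → back edge
First back edge: 1 → 5.

1→5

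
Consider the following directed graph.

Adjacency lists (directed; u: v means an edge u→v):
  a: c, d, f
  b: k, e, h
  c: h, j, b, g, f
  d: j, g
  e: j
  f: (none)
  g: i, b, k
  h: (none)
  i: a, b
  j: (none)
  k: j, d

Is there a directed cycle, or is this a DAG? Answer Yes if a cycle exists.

Yes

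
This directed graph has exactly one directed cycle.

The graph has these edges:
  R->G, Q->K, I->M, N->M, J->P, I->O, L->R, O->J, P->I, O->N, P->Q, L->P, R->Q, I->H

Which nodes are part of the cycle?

DFS with gray/black marking from P:
P gray
  Q gray
    K gray
    K black
  Q black
  I gray
    H gray
    H black
    O gray
      N gray
        M gray
        M black
      N black
      J gray
        J→P: P is gray → back edge
Back edge closes the cycle P → I → O → J → P; its vertices are {I, J, O, P}.

I, J, O, P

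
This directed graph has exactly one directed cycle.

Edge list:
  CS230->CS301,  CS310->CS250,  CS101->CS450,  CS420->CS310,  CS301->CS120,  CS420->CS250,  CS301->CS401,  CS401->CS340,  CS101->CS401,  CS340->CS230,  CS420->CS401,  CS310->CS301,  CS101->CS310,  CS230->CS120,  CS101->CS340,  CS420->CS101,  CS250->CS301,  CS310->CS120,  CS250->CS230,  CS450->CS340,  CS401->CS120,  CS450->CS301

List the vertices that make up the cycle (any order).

CS230, CS301, CS340, CS401

DFS with gray/black marking from CS401:
CS401 gray
  CS340 gray
    CS230 gray
      CS301 gray
        CS301→CS401: CS401 is gray → back edge
Back edge closes the cycle CS401 → CS340 → CS230 → CS301 → CS401; its vertices are {CS230, CS301, CS340, CS401}.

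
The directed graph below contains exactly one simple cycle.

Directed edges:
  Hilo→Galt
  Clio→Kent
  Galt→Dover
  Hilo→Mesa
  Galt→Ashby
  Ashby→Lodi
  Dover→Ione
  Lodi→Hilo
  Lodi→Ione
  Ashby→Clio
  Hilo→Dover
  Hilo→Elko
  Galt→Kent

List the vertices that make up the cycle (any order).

DFS with gray/black marking from Hilo:
Hilo gray
  Dover gray
    Ione gray
    Ione black
  Dover black
  Elko gray
  Elko black
  Galt gray
    Kent gray
    Kent black
    Galt→Dover: Dover black — skip
    Ashby gray
      Lodi gray
        Lodi→Hilo: Hilo is gray → back edge
Back edge closes the cycle Hilo → Galt → Ashby → Lodi → Hilo; its vertices are {Galt, Hilo, Lodi, Ashby}.

Galt, Hilo, Lodi, Ashby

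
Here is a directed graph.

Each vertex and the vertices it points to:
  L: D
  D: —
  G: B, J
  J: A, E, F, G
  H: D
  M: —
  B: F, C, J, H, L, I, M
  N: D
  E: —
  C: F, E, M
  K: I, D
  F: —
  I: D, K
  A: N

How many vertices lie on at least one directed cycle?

5

A vertex is on a directed cycle iff it belongs to a strongly connected component of size ≥ 2 (or has a self-loop).
The vertices on cycles are {B, G, I, J, K} — 5 in total.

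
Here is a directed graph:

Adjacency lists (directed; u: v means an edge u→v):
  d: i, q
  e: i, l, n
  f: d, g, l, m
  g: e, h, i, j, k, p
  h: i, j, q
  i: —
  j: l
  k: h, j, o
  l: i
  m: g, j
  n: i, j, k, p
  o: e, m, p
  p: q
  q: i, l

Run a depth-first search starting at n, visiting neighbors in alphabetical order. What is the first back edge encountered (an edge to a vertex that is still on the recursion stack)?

DFS from n (visiting neighbors in alphabetical order); mark gray on enter, black on exit:
n gray
  i gray
  i black
  j gray
    l gray
      l→i: i black — skip
    l black
  j black
  k gray
    h gray
      h→i: i black — skip
      h→j: j black — skip
      q gray
        q→i: i black — skip
        q→l: l black — skip
      q black
    h black
    k→j: j black — skip
    o gray
      e gray
        e→i: i black — skip
        e→l: l black — skip
        e→n: n is gray → back edge
First back edge: e → n.

e->n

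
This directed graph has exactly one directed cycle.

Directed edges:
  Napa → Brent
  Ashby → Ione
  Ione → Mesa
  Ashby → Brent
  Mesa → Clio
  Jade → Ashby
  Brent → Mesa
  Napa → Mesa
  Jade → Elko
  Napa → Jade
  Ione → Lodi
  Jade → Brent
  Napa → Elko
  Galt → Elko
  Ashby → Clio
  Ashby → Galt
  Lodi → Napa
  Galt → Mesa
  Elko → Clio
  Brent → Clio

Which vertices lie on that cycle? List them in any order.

Ione, Jade, Lodi, Napa, Ashby

DFS with gray/black marking from Jade:
Jade gray
  Elko gray
    Clio gray
    Clio black
  Elko black
  Brent gray
    Mesa gray
      Mesa→Clio: Clio black — skip
    Mesa black
    Brent→Clio: Clio black — skip
  Brent black
  Ashby gray
    Ashby→Brent: Brent black — skip
    Ashby→Clio: Clio black — skip
    Ione gray
      Lodi gray
        Napa gray
          Napa→Jade: Jade is gray → back edge
Back edge closes the cycle Jade → Ashby → Ione → Lodi → Napa → Jade; its vertices are {Ione, Jade, Lodi, Napa, Ashby}.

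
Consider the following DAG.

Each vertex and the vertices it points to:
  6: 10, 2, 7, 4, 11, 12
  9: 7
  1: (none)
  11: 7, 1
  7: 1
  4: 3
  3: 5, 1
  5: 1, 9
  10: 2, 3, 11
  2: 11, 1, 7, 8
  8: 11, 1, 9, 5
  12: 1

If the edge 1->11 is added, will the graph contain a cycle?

Yes

Adding 1→11 creates a cycle iff 11 can already reach 1.
Path from 11: 11 → 1.
So 11 → … → 1 → 11 is a cycle.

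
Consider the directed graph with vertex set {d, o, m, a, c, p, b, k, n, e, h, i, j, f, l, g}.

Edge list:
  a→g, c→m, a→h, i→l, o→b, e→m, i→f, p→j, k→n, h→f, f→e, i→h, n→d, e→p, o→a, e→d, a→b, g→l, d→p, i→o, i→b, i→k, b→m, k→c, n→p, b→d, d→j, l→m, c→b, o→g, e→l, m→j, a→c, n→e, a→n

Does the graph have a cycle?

No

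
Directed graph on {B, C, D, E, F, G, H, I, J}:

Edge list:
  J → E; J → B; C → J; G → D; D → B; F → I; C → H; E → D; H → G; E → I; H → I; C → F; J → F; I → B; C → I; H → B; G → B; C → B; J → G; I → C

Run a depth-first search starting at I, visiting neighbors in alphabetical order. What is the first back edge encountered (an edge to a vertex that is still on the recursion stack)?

F→I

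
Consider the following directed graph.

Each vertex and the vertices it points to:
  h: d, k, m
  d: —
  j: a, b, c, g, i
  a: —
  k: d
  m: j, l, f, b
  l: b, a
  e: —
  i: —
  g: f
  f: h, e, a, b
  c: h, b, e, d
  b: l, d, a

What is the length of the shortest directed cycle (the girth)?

For each vertex v, BFS finds the shortest path from v back to v.
The shortest such closed walk is l → b → l, length 2.

2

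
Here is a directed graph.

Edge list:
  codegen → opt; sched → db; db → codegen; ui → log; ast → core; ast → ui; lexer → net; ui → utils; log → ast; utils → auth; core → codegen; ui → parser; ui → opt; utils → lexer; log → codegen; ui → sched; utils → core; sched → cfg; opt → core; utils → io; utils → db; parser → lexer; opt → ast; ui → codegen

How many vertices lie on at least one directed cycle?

A vertex is on a directed cycle iff it belongs to a strongly connected component of size ≥ 2 (or has a self-loop).
The vertices on cycles are {db, ui, ast, log, opt, core, sched, utils, codegen} — 9 in total.

9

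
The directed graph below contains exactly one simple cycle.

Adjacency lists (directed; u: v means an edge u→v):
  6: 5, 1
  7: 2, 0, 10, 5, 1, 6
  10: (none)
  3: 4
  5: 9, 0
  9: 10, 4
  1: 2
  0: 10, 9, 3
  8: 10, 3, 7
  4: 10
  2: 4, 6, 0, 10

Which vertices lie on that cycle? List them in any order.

DFS with gray/black marking from 6:
6 gray
  5 gray
    9 gray
      10 gray
      10 black
      4 gray
        4→10: 10 black — skip
      4 black
    9 black
    0 gray
      0→10: 10 black — skip
      0→9: 9 black — skip
      3 gray
        3→4: 4 black — skip
      3 black
    0 black
  5 black
  1 gray
    2 gray
      2→4: 4 black — skip
      2→6: 6 is gray → back edge
Back edge closes the cycle 6 → 1 → 2 → 6; its vertices are {1, 2, 6}.

1, 2, 6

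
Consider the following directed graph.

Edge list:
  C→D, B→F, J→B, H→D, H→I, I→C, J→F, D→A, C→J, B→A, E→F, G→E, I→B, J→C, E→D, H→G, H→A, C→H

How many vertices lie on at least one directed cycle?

A vertex is on a directed cycle iff it belongs to a strongly connected component of size ≥ 2 (or has a self-loop).
The vertices on cycles are {C, H, I, J} — 4 in total.

4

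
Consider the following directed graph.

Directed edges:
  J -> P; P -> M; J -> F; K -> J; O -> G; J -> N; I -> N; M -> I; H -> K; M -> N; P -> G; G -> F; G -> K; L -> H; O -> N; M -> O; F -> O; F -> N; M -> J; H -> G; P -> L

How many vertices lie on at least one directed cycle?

9

A vertex is on a directed cycle iff it belongs to a strongly connected component of size ≥ 2 (or has a self-loop).
The vertices on cycles are {F, G, H, J, K, L, M, O, P} — 9 in total.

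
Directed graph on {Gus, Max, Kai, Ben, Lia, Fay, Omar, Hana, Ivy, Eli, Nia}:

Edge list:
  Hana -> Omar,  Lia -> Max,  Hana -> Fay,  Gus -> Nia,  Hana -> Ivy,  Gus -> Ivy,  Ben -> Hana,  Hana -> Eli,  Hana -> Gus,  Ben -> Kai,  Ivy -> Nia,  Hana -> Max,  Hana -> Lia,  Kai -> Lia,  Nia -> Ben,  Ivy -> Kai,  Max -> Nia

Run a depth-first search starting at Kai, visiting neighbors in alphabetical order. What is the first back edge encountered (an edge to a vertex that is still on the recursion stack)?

Ivy→Kai

DFS from Kai (visiting neighbors in alphabetical order); mark gray on enter, black on exit:
Kai gray
  Lia gray
    Max gray
      Nia gray
        Ben gray
          Hana gray
            Eli gray
            Eli black
            Fay gray
            Fay black
            Gus gray
              Ivy gray
                Ivy→Kai: Kai is gray → back edge
First back edge: Ivy → Kai.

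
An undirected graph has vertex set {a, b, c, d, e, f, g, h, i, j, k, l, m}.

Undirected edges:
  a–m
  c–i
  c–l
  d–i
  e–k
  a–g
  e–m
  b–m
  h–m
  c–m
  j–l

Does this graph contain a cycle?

No

DFS, tracking each vertex's parent; an edge to a visited non-parent vertex closes a cycle.
Start from h:
visit h (parent –)
  visit m (parent h)
    visit c (parent m)
      c–m: parent, skip
      visit l (parent c)
        visit j (parent l)
          j–l: parent, skip
        l–c: parent, skip
      visit i (parent c)
        i–c: parent, skip
        visit d (parent i)
          d–i: parent, skip
    m–h: parent, skip
    visit a (parent m)
      a–m: parent, skip
      visit g (parent a)
        g–a: parent, skip
    visit b (parent m)
      b–m: parent, skip
    visit e (parent m)
      visit k (parent e)
        k–e: parent, skip
      e–m: parent, skip
visit f (parent –)
No non-parent visited neighbor found — the graph is a forest.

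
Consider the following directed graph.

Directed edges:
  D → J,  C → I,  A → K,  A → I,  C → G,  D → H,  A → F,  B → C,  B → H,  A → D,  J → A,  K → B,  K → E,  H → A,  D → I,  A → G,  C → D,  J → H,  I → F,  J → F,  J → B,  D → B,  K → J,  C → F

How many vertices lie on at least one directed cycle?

7

A vertex is on a directed cycle iff it belongs to a strongly connected component of size ≥ 2 (or has a self-loop).
The vertices on cycles are {A, B, C, D, H, J, K} — 7 in total.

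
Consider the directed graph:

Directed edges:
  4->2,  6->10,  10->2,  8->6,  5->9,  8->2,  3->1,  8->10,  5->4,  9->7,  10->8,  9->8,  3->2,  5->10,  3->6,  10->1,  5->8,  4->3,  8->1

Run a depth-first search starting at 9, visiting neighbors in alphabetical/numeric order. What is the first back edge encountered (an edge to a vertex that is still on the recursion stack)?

10->8

DFS from 9 (visiting neighbors in alphabetical/numeric order); mark gray on enter, black on exit:
9 gray
  7 gray
  7 black
  8 gray
    1 gray
    1 black
    2 gray
    2 black
    6 gray
      10 gray
        10→1: 1 black — skip
        10→2: 2 black — skip
        10→8: 8 is gray → back edge
First back edge: 10 → 8.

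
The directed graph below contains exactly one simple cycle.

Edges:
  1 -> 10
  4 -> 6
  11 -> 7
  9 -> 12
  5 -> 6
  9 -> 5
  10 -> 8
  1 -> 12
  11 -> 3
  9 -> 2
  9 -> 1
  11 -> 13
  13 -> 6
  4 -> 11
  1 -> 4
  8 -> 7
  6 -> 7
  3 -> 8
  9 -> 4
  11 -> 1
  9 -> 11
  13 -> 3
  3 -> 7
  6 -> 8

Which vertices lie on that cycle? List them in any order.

1, 4, 11

DFS with gray/black marking from 11:
11 gray
  1 gray
    4 gray
      6 gray
        7 gray
        7 black
        8 gray
          8→7: 7 black — skip
        8 black
      6 black
      4→11: 11 is gray → back edge
Back edge closes the cycle 11 → 1 → 4 → 11; its vertices are {1, 4, 11}.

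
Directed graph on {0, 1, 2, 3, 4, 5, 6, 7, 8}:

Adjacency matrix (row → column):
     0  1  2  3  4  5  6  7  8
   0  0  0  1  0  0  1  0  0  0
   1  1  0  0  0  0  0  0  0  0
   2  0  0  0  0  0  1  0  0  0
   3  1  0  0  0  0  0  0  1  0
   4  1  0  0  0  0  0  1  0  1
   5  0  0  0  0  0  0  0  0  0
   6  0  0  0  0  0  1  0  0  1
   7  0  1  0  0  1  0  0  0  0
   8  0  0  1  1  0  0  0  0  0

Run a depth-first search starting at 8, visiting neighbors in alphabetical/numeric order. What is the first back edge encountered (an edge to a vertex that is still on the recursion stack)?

DFS from 8 (visiting neighbors in alphabetical/numeric order); mark gray on enter, black on exit:
8 gray
  2 gray
    5 gray
    5 black
  2 black
  3 gray
    0 gray
      0→2: 2 black — skip
      0→5: 5 black — skip
    0 black
    7 gray
      1 gray
        1→0: 0 black — skip
      1 black
      4 gray
        4→0: 0 black — skip
        6 gray
          6→5: 5 black — skip
          6→8: 8 is gray → back edge
First back edge: 6 → 8.

6->8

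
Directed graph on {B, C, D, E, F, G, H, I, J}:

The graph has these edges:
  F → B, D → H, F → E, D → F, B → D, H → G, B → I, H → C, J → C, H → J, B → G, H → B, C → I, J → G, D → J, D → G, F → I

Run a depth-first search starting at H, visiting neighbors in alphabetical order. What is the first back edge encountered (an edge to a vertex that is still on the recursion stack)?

F→B

DFS from H (visiting neighbors in alphabetical order); mark gray on enter, black on exit:
H gray
  B gray
    D gray
      F gray
        F→B: B is gray → back edge
First back edge: F → B.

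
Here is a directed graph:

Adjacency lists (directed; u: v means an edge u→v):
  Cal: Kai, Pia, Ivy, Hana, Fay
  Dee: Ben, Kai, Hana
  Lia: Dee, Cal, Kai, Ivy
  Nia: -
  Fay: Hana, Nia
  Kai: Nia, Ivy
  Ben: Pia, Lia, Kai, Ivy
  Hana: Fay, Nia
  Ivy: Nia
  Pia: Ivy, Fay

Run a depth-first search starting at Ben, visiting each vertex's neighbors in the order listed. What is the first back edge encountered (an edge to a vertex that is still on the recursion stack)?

Hana->Fay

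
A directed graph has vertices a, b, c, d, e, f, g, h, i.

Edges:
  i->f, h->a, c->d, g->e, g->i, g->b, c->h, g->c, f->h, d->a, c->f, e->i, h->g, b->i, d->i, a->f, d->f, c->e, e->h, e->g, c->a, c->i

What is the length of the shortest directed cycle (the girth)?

2

For each vertex v, BFS finds the shortest path from v back to v.
The shortest such closed walk is g → e → g, length 2.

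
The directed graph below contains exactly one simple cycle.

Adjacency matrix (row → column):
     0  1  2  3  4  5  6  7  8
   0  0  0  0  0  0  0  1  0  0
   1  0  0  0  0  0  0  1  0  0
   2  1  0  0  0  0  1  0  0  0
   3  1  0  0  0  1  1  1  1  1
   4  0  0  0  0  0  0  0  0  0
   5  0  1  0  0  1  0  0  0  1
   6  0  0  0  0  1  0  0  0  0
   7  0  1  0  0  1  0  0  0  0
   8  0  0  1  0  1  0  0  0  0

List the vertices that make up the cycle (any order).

2, 5, 8

DFS with gray/black marking from 8:
8 gray
  2 gray
    0 gray
      6 gray
        4 gray
        4 black
      6 black
    0 black
    5 gray
      5→4: 4 black — skip
      1 gray
        1→6: 6 black — skip
      1 black
      5→8: 8 is gray → back edge
Back edge closes the cycle 8 → 2 → 5 → 8; its vertices are {2, 5, 8}.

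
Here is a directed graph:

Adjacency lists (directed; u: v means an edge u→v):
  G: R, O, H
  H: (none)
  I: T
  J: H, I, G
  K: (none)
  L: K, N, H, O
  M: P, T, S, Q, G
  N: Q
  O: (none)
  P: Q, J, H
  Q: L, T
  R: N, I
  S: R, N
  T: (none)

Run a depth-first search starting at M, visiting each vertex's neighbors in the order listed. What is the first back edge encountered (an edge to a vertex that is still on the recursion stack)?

DFS from M (visiting each vertex's neighbors in the order listed); mark gray on enter, black on exit:
M gray
  P gray
    Q gray
      L gray
        K gray
        K black
        N gray
          N→Q: Q is gray → back edge
First back edge: N → Q.

N→Q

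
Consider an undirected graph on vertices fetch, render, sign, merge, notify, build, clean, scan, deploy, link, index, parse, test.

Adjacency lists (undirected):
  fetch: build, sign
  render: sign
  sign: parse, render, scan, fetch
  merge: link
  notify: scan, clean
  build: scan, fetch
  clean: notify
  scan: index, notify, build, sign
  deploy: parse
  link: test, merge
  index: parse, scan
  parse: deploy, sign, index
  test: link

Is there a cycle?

DFS, tracking each vertex's parent; an edge to a visited non-parent vertex closes a cycle.
Start from link:
visit link (parent –)
  visit test (parent link)
    test–link: parent, skip
  visit merge (parent link)
    merge–link: parent, skip
visit fetch (parent –)
  visit build (parent fetch)
    visit scan (parent build)
      visit index (parent scan)
        visit parse (parent index)
          visit deploy (parent parse)
            deploy–parse: parent, skip
          visit sign (parent parse)
            sign–parse: parent, skip
            visit render (parent sign)
              render–sign: parent, skip
            sign–scan: scan visited and ≠ parent → cycle
Cycle: scan – index – parse – sign – scan.

Yes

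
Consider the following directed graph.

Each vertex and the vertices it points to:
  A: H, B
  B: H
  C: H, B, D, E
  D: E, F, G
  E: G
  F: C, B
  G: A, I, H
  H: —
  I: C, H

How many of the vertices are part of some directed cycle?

6

A vertex is on a directed cycle iff it belongs to a strongly connected component of size ≥ 2 (or has a self-loop).
The vertices on cycles are {C, D, E, F, G, I} — 6 in total.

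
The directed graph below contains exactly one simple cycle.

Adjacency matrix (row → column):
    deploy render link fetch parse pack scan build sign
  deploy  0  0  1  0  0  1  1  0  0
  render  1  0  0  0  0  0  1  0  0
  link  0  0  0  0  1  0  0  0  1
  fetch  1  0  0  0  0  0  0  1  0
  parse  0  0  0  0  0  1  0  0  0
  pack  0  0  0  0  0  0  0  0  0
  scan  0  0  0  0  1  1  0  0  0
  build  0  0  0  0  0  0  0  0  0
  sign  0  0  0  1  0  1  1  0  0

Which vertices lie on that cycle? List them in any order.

DFS with gray/black marking from deploy:
deploy gray
  link gray
    parse gray
      pack gray
      pack black
    parse black
    sign gray
      scan gray
        scan→parse: parse black — skip
        scan→pack: pack black — skip
      scan black
      sign→pack: pack black — skip
      fetch gray
        build gray
        build black
        fetch→deploy: deploy is gray → back edge
Back edge closes the cycle deploy → link → sign → fetch → deploy; its vertices are {link, sign, fetch, deploy}.

link, sign, fetch, deploy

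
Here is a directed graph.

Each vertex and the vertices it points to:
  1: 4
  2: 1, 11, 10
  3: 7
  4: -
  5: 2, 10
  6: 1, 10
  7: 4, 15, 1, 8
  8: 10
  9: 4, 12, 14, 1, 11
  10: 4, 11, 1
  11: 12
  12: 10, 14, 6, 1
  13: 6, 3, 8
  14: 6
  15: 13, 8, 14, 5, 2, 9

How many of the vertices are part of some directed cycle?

9

A vertex is on a directed cycle iff it belongs to a strongly connected component of size ≥ 2 (or has a self-loop).
The vertices on cycles are {3, 6, 7, 10, 11, 12, 13, 14, 15} — 9 in total.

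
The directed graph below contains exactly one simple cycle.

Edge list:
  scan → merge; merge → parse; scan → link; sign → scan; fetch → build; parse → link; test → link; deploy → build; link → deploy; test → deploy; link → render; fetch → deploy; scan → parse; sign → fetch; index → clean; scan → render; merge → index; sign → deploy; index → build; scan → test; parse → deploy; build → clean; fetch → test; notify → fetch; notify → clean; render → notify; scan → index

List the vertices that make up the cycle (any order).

DFS with gray/black marking from render:
render gray
  notify gray
    clean gray
    clean black
    fetch gray
      deploy gray
        build gray
          build→clean: clean black — skip
        build black
      deploy black
      fetch→build: build black — skip
      test gray
        link gray
          link→render: render is gray → back edge
Back edge closes the cycle render → notify → fetch → test → link → render; its vertices are {link, test, fetch, notify, render}.

link, test, fetch, notify, render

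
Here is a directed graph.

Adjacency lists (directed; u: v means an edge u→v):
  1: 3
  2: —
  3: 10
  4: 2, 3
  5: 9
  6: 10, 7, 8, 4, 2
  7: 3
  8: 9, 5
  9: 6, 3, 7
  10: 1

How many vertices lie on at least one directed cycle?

7

A vertex is on a directed cycle iff it belongs to a strongly connected component of size ≥ 2 (or has a self-loop).
The vertices on cycles are {1, 3, 5, 6, 8, 9, 10} — 7 in total.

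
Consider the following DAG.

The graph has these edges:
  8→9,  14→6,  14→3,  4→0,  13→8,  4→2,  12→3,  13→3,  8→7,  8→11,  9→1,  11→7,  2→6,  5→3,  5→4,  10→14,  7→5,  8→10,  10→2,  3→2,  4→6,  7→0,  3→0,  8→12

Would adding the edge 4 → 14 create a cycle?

Adding 4→14 creates a cycle iff 14 can already reach 4.
Explore from 14: no path reaches 4. The graph stays acyclic.

No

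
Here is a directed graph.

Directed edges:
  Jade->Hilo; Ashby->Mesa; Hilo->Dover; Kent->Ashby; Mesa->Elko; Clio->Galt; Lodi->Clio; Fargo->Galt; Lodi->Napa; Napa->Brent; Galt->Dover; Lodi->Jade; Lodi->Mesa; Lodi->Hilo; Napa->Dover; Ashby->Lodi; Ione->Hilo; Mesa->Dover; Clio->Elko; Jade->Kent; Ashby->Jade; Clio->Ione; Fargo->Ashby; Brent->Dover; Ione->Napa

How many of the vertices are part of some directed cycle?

4

A vertex is on a directed cycle iff it belongs to a strongly connected component of size ≥ 2 (or has a self-loop).
The vertices on cycles are {Jade, Kent, Lodi, Ashby} — 4 in total.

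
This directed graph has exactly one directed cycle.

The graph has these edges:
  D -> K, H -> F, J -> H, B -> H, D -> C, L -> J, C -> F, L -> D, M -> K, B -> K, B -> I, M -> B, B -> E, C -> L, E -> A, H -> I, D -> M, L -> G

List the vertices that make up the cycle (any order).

DFS with gray/black marking from C:
C gray
  F gray
  F black
  L gray
    G gray
    G black
    D gray
      M gray
        K gray
        K black
        B gray
          I gray
          I black
          H gray
            H→I: I black — skip
            H→F: F black — skip
          H black
          E gray
            A gray
            A black
          E black
          B→K: K black — skip
        B black
      M black
      D→K: K black — skip
      D→C: C is gray → back edge
Back edge closes the cycle C → L → D → C; its vertices are {C, D, L}.

C, D, L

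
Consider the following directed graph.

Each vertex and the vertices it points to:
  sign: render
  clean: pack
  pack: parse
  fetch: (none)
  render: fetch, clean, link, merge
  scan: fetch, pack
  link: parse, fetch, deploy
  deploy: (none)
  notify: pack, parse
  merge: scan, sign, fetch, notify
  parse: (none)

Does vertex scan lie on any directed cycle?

scan lies on a cycle iff there is a path from scan back to itself.
Exploring from scan, it never reaches itself; equivalently, its strongly connected component is a singleton.

No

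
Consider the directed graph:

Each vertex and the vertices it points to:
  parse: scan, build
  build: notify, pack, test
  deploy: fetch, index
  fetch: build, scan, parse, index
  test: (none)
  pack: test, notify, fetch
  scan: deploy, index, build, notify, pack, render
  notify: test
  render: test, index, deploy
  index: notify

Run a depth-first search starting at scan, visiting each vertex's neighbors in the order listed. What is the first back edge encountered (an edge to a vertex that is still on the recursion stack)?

DFS from scan (visiting each vertex's neighbors in the order listed); mark gray on enter, black on exit:
scan gray
  deploy gray
    fetch gray
      build gray
        notify gray
          test gray
          test black
        notify black
        pack gray
          pack→test: test black — skip
          pack→notify: notify black — skip
          pack→fetch: fetch is gray → back edge
First back edge: pack → fetch.

pack->fetch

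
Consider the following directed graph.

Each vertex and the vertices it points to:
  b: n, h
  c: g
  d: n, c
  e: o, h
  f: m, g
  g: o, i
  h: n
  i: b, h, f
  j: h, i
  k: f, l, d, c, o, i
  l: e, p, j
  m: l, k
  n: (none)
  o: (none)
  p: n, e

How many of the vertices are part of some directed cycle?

9

A vertex is on a directed cycle iff it belongs to a strongly connected component of size ≥ 2 (or has a self-loop).
The vertices on cycles are {c, d, f, g, i, j, k, l, m} — 9 in total.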